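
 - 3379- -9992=6613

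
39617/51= 776 + 41/51  =  776.80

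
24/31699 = 24/31699 = 0.00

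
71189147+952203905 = 1023393052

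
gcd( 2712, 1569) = 3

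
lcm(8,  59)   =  472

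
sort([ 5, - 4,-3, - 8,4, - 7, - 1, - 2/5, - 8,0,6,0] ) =[ - 8, - 8,-7, - 4, - 3,-1, - 2/5 , 0, 0,  4,  5,6 ] 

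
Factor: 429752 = 2^3 * 53719^1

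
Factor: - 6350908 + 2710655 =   -  251^1*14503^1 = - 3640253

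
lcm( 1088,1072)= 72896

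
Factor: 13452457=17^1*791321^1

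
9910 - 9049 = 861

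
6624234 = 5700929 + 923305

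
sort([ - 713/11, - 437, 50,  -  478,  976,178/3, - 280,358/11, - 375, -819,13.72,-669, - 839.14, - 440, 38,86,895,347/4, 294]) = [-839.14, - 819, - 669, -478 ,-440,-437,-375, - 280,-713/11,13.72,358/11,38, 50, 178/3,86,347/4,294,895,976] 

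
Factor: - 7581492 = -2^2*3^3*70199^1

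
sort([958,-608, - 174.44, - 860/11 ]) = [ - 608, - 174.44, - 860/11,958] 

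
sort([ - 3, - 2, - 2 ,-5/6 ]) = [-3, - 2, - 2, - 5/6]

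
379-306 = 73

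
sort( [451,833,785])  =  [ 451, 785, 833]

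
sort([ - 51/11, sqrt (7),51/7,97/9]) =[ - 51/11 , sqrt(7), 51/7, 97/9]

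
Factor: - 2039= - 2039^1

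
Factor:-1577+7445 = 5868=2^2*3^2*163^1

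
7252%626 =366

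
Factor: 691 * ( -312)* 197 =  - 2^3*3^1*13^1*197^1*691^1 =-42471624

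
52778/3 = 52778/3 = 17592.67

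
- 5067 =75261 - 80328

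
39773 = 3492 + 36281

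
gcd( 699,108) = 3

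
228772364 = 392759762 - 163987398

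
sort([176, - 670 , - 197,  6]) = [-670,  -  197,  6,  176]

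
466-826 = -360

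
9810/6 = 1635=1635.00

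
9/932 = 9/932 = 0.01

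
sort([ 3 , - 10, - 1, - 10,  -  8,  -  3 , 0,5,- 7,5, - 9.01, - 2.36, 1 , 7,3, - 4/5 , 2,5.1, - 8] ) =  [  -  10,-10, - 9.01, - 8, - 8, - 7, - 3, - 2.36, - 1, - 4/5,0,1,  2,3, 3 , 5,5,  5.1 , 7] 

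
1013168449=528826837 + 484341612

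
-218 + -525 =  - 743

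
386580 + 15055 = 401635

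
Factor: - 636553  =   - 636553^1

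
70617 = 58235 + 12382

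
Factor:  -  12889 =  - 12889^1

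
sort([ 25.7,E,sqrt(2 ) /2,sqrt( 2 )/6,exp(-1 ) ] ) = [ sqrt(2 ) /6,exp ( - 1),sqrt(2 ) /2, E,25.7 ]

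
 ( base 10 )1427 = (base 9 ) 1855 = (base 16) 593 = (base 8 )2623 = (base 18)475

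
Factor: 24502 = 2^1*12251^1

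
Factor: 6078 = 2^1*3^1 *1013^1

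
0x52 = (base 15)57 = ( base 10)82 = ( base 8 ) 122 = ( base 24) 3A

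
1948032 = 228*8544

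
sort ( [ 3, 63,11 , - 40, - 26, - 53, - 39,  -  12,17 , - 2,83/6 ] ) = [-53, - 40, - 39, -26, - 12,-2, 3, 11,83/6,17, 63 ]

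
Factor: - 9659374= -2^1*83^1*58189^1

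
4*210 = 840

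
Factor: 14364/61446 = 18/77 =2^1*3^2 * 7^( -1 )*11^( - 1 ) 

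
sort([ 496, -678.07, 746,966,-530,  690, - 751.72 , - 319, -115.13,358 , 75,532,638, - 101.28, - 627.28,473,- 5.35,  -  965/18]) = [ - 751.72, - 678.07, - 627.28,-530, - 319, -115.13 , - 101.28, - 965/18,- 5.35, 75, 358, 473,496, 532,  638,690,746,966]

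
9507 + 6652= 16159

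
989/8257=43/359 = 0.12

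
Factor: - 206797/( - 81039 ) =911/357=3^(-1)*7^( - 1) * 17^( - 1)*911^1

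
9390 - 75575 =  - 66185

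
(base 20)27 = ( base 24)1n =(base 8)57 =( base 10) 47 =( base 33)1e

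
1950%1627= 323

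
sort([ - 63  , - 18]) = [ - 63, - 18 ] 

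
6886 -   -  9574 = 16460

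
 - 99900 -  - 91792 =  - 8108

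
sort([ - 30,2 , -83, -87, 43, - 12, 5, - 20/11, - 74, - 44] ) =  [ - 87, - 83 , - 74, - 44, - 30, - 12, - 20/11, 2,5, 43 ] 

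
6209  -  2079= 4130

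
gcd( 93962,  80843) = 1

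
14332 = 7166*2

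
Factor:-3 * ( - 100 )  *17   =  2^2*3^1*5^2*17^1 = 5100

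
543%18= 3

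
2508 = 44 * 57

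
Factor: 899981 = 899981^1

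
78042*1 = 78042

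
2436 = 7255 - 4819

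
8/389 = 8/389 = 0.02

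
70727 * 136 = 9618872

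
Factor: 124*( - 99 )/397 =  - 2^2*3^2*11^1*31^1*397^( - 1 ) = - 12276/397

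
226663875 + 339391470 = 566055345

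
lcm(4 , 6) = 12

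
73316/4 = 18329 = 18329.00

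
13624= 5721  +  7903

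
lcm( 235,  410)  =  19270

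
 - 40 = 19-59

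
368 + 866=1234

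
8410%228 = 202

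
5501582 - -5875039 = 11376621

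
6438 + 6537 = 12975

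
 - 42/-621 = 14/207 = 0.07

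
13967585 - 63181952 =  - 49214367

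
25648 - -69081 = 94729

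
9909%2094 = 1533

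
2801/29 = 2801/29=96.59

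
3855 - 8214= -4359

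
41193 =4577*9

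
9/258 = 3/86 = 0.03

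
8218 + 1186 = 9404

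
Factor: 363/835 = 3^1*5^( - 1 )*11^2 *167^ (  -  1) 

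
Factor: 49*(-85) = - 5^1*7^2*17^1 =- 4165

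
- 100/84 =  - 2+17/21 = - 1.19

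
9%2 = 1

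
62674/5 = 12534+ 4/5 = 12534.80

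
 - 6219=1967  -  8186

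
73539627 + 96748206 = 170287833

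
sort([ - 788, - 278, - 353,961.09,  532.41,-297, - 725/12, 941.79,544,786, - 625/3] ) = [ - 788,  -  353, - 297,-278, - 625/3, - 725/12,532.41,544, 786,941.79,961.09] 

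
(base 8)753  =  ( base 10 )491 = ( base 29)GR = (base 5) 3431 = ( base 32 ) fb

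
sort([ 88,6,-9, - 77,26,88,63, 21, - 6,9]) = [ - 77,  -  9, - 6,6,9,  21,26  ,  63,88,88]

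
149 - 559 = - 410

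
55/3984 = 55/3984 = 0.01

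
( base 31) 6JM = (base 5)201002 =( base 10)6377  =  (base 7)24410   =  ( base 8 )14351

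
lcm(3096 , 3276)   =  281736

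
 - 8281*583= -4827823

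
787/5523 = 787/5523 = 0.14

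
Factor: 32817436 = 2^2  *  8204359^1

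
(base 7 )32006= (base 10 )7895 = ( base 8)17327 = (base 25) CFK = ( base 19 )12GA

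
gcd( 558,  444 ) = 6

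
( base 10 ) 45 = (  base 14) 33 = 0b101101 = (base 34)1b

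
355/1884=355/1884 = 0.19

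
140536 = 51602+88934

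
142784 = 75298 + 67486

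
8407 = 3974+4433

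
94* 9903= 930882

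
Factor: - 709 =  - 709^1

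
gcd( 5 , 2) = 1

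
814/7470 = 407/3735=0.11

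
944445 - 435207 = 509238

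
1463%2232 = 1463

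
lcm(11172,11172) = 11172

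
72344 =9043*8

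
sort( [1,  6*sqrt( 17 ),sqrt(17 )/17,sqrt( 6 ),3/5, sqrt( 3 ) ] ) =[sqrt( 17)/17,  3/5,1 , sqrt( 3 ),sqrt(6), 6 * sqrt(17) ] 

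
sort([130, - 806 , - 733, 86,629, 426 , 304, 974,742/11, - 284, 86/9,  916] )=[ - 806, - 733, - 284, 86/9, 742/11, 86,130, 304 , 426 , 629,  916, 974 ] 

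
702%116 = 6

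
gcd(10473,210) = 3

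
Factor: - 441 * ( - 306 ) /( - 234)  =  -3^2*7^2*13^ (-1)*17^1 = - 7497/13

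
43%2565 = 43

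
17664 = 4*4416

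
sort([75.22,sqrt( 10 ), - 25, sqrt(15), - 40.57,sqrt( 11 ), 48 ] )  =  [ - 40.57, - 25,sqrt(10 ),sqrt( 11 ),sqrt(15), 48,75.22 ] 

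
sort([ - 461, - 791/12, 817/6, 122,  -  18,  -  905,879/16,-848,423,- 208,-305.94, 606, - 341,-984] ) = [ - 984, - 905, - 848, - 461, - 341, - 305.94,- 208, -791/12, - 18,  879/16,122, 817/6 , 423,  606]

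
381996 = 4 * 95499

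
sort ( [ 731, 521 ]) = [ 521, 731]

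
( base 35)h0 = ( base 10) 595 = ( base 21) 177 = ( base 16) 253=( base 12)417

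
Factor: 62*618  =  38316 = 2^2*3^1*31^1*103^1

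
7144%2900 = 1344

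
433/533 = 433/533 = 0.81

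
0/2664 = 0 = 0.00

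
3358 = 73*46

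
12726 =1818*7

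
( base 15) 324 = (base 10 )709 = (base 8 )1305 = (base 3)222021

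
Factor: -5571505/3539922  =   - 2^(-1 )*3^( -1)*5^1*457^( - 1 )*1291^( - 1)*1114301^1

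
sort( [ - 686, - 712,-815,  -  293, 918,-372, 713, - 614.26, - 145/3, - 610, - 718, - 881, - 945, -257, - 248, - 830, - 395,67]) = [  -  945, - 881, - 830,-815, - 718, - 712, - 686,-614.26, - 610, - 395,-372,-293  ,-257,-248, - 145/3, 67, 713,  918]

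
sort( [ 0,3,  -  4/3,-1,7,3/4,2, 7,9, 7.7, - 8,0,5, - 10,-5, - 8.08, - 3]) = [-10, -8.08,  -  8, - 5,- 3,  -  4/3, - 1, 0,0,3/4, 2,3,  5 , 7, 7,  7.7,9 ] 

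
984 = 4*246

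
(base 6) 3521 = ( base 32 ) q9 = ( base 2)1101001001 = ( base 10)841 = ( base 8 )1511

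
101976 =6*16996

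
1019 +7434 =8453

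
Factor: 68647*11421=784017387  =  3^5*19^1*47^1*3613^1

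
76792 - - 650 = 77442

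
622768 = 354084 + 268684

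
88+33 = 121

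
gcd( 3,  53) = 1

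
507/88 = 507/88= 5.76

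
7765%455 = 30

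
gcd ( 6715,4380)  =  5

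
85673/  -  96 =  - 85673/96  =  - 892.43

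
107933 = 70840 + 37093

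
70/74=35/37 = 0.95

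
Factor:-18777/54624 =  - 2^( - 5)*11^1 = - 11/32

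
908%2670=908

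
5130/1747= 2 + 1636/1747 = 2.94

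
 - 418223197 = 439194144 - 857417341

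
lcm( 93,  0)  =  0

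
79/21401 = 79/21401 = 0.00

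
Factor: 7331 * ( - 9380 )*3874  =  - 266394757720   =  - 2^3 * 5^1* 7^1*13^1*67^1 * 149^1 * 7331^1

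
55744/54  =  1032 + 8/27= 1032.30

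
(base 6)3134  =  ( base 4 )23002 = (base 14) 386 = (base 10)706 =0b1011000010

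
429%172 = 85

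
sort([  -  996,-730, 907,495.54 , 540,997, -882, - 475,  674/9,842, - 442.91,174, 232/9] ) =[-996,  -  882, - 730, - 475, - 442.91,232/9, 674/9,174,495.54,540,842,907, 997]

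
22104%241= 173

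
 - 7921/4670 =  - 7921/4670 = - 1.70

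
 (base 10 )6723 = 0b1101001000011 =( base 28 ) 8g3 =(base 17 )1648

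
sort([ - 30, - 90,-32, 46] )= [ - 90,-32,  -  30,46]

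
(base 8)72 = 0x3A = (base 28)22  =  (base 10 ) 58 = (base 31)1r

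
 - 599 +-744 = - 1343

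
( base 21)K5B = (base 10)8936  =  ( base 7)35024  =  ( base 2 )10001011101000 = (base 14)3384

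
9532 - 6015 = 3517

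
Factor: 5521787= 17^1*324811^1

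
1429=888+541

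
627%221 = 185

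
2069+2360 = 4429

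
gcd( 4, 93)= 1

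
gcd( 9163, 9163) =9163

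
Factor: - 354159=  -3^3*13^1*1009^1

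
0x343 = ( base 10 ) 835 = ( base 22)1FL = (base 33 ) pa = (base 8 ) 1503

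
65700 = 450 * 146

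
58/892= 29/446 = 0.07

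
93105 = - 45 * ( - 2069)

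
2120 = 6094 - 3974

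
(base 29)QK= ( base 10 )774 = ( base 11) 644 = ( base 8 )1406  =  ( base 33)NF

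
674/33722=337/16861 = 0.02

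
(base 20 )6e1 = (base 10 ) 2681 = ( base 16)A79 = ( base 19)782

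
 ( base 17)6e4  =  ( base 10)1976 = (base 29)2A4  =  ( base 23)3GL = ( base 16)7B8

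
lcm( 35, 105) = 105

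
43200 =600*72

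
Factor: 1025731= 7^1*23^2*277^1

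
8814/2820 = 1469/470 = 3.13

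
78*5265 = 410670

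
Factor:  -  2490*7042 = - 17534580 =- 2^2*3^1 * 5^1*7^1*83^1*503^1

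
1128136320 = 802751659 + 325384661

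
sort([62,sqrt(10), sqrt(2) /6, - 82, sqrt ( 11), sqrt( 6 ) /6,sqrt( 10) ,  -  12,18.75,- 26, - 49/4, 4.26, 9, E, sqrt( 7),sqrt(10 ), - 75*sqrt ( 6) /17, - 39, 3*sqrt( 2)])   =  [ - 82, - 39, - 26, - 49/4,  -  12,-75 *sqrt( 6)/17, sqrt( 2)/6, sqrt ( 6)/6, sqrt( 7),E,sqrt( 10) , sqrt(10) , sqrt (10), sqrt(11 ),3*sqrt(2), 4.26,9, 18.75, 62]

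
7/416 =7/416 = 0.02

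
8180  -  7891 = 289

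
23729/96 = 247 + 17/96 = 247.18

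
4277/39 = 329/3 = 109.67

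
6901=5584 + 1317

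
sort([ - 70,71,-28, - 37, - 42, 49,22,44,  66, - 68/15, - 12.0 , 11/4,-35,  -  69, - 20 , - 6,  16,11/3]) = [ -70, -69, - 42,-37, -35, - 28, - 20, -12.0,-6,  -  68/15, 11/4,11/3,16, 22,44,49, 66,71 ] 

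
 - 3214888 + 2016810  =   - 1198078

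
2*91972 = 183944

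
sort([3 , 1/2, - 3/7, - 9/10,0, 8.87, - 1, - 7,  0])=[ - 7, - 1,-9/10,-3/7, 0,  0, 1/2, 3 , 8.87] 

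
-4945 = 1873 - 6818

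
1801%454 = 439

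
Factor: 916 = 2^2* 229^1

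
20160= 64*315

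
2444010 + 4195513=6639523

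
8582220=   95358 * 90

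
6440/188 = 34 + 12/47 =34.26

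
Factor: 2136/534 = 4 = 2^2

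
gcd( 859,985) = 1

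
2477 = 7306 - 4829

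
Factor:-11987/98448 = - 2^(-4)*3^( - 1 )*7^(  -  1)*293^( - 1) * 11987^1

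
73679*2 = 147358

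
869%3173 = 869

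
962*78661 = 75671882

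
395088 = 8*49386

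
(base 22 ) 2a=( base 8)66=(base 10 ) 54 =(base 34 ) 1k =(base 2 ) 110110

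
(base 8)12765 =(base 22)BDB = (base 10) 5621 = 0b1010111110101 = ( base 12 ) 3305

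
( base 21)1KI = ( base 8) 1557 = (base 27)15F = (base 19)285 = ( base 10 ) 879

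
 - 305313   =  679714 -985027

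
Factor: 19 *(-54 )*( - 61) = 2^1*3^3 * 19^1*61^1 =62586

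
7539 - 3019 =4520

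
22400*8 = 179200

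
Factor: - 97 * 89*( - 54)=2^1*3^3  *  89^1*97^1 = 466182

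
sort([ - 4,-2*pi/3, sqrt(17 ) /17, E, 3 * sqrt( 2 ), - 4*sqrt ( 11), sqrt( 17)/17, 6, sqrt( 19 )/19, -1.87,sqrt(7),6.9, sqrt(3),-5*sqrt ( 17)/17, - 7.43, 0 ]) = [ -4*sqrt( 11), - 7.43,-4, - 2 * pi/3,-1.87, - 5*sqrt (17 ) /17, 0, sqrt (19 )/19 , sqrt( 17)/17, sqrt( 17)/17, sqrt ( 3),sqrt (7) , E, 3*sqrt( 2 ), 6, 6.9 ]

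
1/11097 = 1/11097  =  0.00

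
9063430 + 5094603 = 14158033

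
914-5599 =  - 4685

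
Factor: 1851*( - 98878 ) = -2^1*3^1*13^1*617^1 * 3803^1=   -183023178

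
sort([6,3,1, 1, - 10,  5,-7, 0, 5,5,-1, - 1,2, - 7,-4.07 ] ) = [ - 10, - 7,-7,-4.07,-1,-1, 0,1, 1, 2, 3,5, 5,5,6] 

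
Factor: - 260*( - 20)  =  5200 = 2^4 * 5^2*13^1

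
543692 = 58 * 9374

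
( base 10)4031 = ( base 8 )7677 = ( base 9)5468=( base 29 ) 4N0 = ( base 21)92k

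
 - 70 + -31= - 101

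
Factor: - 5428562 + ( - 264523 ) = -3^4*5^1*14057^1=- 5693085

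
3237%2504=733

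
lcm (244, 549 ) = 2196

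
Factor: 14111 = 103^1*  137^1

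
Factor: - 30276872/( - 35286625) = 2^3 *5^(  -  3)*11^(- 2)*1301^1*2333^( - 1)*2909^1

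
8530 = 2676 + 5854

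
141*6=846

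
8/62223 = 8/62223 = 0.00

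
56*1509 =84504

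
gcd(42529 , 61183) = 1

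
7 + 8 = 15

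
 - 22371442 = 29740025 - 52111467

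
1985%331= 330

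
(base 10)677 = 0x2A5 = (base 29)NA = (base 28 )o5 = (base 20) 1DH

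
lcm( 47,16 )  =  752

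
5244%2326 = 592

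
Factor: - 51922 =-2^1*13^1*1997^1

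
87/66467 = 87/66467 = 0.00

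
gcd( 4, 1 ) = 1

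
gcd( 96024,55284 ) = 12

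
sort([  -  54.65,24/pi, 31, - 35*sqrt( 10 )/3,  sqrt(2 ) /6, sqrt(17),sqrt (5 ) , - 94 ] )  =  [ - 94, - 54.65, - 35*sqrt( 10 ) /3,sqrt (2)/6,sqrt( 5),sqrt( 17),24/pi, 31] 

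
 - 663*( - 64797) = 42960411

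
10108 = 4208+5900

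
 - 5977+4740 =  - 1237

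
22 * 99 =2178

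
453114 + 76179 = 529293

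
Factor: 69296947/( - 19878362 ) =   -  2^( - 1 ) * 7^(  -  1 )*17^1*1419883^( - 1)*4076291^1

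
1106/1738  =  7/11 = 0.64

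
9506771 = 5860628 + 3646143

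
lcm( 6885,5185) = 419985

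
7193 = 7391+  - 198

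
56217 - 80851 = - 24634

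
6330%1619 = 1473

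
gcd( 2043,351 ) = 9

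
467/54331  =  467/54331 = 0.01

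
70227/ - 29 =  -70227/29 = - 2421.62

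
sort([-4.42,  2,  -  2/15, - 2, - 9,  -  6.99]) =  [ - 9, - 6.99, - 4.42, - 2  ,-2/15,2 ]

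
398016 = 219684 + 178332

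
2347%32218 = 2347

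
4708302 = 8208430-3500128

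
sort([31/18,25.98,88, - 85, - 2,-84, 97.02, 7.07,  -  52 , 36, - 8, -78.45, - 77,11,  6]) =[ - 85, - 84, - 78.45, - 77,-52, - 8, - 2, 31/18, 6 , 7.07, 11, 25.98, 36,88,  97.02]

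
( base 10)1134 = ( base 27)1F0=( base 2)10001101110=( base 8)2156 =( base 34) xc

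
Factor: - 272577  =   - 3^1*43^1*2113^1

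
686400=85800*8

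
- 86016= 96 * ( - 896)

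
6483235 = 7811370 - 1328135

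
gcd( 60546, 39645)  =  3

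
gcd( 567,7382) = 1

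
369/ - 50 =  - 8  +  31/50 = -7.38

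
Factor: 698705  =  5^1 *7^1*19963^1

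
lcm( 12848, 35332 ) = 141328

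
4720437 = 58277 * 81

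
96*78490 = 7535040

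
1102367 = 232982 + 869385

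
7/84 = 1/12 = 0.08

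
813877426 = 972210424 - 158332998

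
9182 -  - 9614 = 18796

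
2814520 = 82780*34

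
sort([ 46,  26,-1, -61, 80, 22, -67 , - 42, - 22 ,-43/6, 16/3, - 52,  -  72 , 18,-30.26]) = [ - 72 , - 67, - 61,-52,-42, - 30.26, - 22 ,-43/6,-1,16/3,  18 , 22,26,  46,80]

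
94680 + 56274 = 150954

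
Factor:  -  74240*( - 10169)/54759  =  754946560/54759=2^9*3^( - 1 )*5^1 * 29^1*10169^1 * 18253^( - 1 )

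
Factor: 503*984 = 494952 = 2^3*3^1*41^1*503^1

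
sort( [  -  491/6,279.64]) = [ - 491/6, 279.64]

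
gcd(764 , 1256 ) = 4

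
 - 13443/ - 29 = 463 + 16/29 = 463.55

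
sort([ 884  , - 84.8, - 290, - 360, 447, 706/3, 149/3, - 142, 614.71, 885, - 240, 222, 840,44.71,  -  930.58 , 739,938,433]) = [-930.58, - 360,-290,-240, - 142,  -  84.8, 44.71, 149/3 , 222, 706/3, 433,447,614.71, 739,840, 884, 885, 938]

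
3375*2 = 6750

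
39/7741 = 39/7741 = 0.01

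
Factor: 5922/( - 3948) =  - 2^(-1) * 3^1 = - 3/2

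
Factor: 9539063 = 71^1*134353^1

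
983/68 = 14 +31/68 = 14.46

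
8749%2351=1696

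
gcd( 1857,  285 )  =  3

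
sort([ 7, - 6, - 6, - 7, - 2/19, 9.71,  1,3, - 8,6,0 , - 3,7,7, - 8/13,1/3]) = [ - 8 , - 7, - 6 , - 6,  -  3, - 8/13, - 2/19, 0, 1/3, 1,3,6,7,7,7, 9.71] 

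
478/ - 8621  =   - 478/8621 = -0.06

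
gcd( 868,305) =1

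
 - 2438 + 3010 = 572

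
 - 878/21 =-42 + 4/21 =- 41.81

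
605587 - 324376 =281211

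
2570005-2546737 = 23268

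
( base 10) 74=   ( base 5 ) 244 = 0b1001010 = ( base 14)54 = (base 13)59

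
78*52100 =4063800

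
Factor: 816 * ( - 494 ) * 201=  - 2^5*3^2*13^1*17^1 * 19^1*67^1 = - 81023904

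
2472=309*8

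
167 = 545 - 378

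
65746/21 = 65746/21  =  3130.76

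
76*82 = 6232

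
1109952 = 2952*376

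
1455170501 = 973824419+481346082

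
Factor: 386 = 2^1*193^1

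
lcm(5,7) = 35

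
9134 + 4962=14096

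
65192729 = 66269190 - 1076461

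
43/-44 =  - 1 + 1/44 = - 0.98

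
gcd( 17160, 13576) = 8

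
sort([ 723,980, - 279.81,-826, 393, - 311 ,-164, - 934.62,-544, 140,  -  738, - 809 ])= [ - 934.62,-826,-809,-738, - 544 , - 311,  -  279.81, - 164,140,393, 723, 980 ] 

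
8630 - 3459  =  5171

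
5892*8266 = 48703272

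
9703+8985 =18688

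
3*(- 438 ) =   -  1314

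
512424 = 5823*88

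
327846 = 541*606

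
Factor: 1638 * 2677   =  4384926 =2^1*3^2 * 7^1*13^1*2677^1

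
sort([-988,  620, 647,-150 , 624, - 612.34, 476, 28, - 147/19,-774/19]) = [ - 988, - 612.34,-150, - 774/19, - 147/19,28, 476,620, 624,647]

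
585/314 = 585/314  =  1.86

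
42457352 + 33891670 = 76349022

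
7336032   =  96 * 76417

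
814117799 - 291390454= 522727345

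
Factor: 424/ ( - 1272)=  - 3^ (  -  1 )= -  1/3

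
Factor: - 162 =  - 2^1 *3^4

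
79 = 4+75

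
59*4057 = 239363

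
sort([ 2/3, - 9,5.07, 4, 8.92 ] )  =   [-9,2/3,4, 5.07, 8.92]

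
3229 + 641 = 3870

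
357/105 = 3 +2/5= 3.40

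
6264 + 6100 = 12364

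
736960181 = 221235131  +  515725050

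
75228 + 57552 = 132780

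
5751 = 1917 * 3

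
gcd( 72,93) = 3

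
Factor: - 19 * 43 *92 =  - 75164  =  - 2^2 * 19^1*23^1 * 43^1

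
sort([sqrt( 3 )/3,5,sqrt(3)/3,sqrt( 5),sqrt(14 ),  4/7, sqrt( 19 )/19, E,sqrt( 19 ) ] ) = [sqrt( 19) /19,4/7, sqrt ( 3 )/3 , sqrt(3)/3, sqrt( 5 ),  E, sqrt ( 14),  sqrt(19 ), 5 ]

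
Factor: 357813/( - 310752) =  - 479/416 = - 2^( - 5)*13^( - 1)*479^1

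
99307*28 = 2780596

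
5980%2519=942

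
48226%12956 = 9358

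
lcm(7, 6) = 42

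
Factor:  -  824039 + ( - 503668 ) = -1327707 = - 3^2*29^1*5087^1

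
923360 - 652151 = 271209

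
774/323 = 2+128/323 = 2.40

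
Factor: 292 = 2^2*73^1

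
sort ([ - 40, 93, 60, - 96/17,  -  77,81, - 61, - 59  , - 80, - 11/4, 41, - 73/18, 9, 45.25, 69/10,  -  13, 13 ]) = [ - 80, - 77, - 61, - 59, - 40, - 13, - 96/17,-73/18 , - 11/4, 69/10, 9, 13,41,45.25,60 , 81, 93 ] 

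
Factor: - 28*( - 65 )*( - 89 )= - 161980 = -  2^2*5^1*7^1*13^1*89^1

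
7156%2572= 2012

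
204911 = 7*29273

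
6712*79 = 530248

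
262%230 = 32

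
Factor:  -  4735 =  - 5^1 * 947^1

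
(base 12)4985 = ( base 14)3057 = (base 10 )8309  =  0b10000001110101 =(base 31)8k1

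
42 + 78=120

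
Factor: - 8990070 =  - 2^1*3^1 * 5^1*41^1*7309^1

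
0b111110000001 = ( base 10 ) 3969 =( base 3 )12110000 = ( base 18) C49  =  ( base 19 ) AIH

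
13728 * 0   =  0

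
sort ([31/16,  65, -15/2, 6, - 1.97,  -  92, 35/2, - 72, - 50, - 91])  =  [ - 92, - 91, -72 , - 50, - 15/2, - 1.97, 31/16,6,35/2, 65] 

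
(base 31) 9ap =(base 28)bco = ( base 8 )21430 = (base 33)888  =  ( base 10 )8984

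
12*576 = 6912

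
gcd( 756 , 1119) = 3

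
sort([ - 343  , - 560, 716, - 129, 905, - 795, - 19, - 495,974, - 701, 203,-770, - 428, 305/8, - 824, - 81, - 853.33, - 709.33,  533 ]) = [ - 853.33, - 824,-795, - 770, - 709.33, - 701, - 560, - 495, - 428,-343, - 129, - 81,  -  19,  305/8, 203,533, 716,  905, 974] 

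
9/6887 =9/6887= 0.00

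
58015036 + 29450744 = 87465780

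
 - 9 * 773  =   - 6957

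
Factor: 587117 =587117^1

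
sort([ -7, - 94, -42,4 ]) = [-94, - 42 , - 7  ,  4]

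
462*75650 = 34950300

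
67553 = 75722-8169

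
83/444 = 83/444  =  0.19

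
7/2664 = 7/2664 = 0.00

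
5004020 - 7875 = 4996145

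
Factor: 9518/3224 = 2^( - 2)*13^( - 1 )*31^(-1 )*4759^1 = 4759/1612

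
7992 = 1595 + 6397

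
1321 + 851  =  2172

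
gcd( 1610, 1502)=2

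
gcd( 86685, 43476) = 3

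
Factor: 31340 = 2^2*5^1 *1567^1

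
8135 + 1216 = 9351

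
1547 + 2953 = 4500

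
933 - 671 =262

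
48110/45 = 1069 + 1/9 = 1069.11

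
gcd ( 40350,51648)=1614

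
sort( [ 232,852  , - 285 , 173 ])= [ - 285,  173 , 232,  852 ] 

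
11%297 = 11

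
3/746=3/746 = 0.00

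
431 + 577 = 1008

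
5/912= 5/912 = 0.01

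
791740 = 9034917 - 8243177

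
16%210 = 16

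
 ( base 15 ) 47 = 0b1000011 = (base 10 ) 67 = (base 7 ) 124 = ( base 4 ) 1003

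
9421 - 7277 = 2144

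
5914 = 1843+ 4071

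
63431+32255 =95686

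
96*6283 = 603168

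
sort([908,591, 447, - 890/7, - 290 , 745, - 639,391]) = [- 639,- 290 , - 890/7,391,447,591 , 745,908]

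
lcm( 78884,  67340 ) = 2760940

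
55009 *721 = 39661489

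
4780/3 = 1593 + 1/3 = 1593.33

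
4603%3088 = 1515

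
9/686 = 9/686 = 0.01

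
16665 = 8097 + 8568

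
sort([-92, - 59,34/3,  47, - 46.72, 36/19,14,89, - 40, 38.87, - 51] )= [ - 92,  -  59, - 51,  -  46.72, - 40, 36/19, 34/3,  14,  38.87,47, 89 ] 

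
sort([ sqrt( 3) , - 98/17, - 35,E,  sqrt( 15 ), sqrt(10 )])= [ - 35, - 98/17,sqrt( 3 )  ,  E, sqrt( 10 ) , sqrt(15) ]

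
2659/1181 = 2659/1181=2.25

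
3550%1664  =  222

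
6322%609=232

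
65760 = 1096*60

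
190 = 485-295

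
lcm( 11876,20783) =83132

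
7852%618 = 436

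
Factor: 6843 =3^1*  2281^1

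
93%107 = 93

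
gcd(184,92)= 92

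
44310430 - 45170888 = - 860458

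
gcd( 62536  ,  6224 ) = 8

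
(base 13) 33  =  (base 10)42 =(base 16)2A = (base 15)2C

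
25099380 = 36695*684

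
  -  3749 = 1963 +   -  5712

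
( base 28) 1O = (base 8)64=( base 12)44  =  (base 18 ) 2G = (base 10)52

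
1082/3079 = 1082/3079 = 0.35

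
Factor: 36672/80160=382/835 = 2^1*  5^(-1 )*167^( - 1 )*191^1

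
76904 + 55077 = 131981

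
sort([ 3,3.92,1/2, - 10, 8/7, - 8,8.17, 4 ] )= [-10, - 8, 1/2,8/7,3, 3.92,4,8.17 ] 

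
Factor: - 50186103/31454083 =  - 3^1*11^1*61^1  *107^1*233^1*31454083^(-1 ) 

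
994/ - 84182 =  - 71/6013= -0.01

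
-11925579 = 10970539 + - 22896118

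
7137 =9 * 793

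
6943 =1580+5363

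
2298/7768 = 1149/3884 =0.30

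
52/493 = 52/493=0.11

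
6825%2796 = 1233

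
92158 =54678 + 37480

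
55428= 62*894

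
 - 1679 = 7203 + -8882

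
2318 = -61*( - 38 ) 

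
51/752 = 51/752 = 0.07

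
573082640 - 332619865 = 240462775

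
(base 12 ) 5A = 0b1000110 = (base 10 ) 70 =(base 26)2i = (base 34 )22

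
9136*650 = 5938400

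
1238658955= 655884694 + 582774261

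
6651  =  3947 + 2704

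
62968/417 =62968/417 =151.00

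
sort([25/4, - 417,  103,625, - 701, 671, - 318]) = [ - 701, - 417, - 318, 25/4, 103, 625, 671 ] 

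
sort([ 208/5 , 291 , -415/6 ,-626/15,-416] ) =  [  -  416, - 415/6,-626/15 , 208/5 , 291]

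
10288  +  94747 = 105035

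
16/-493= - 1+477/493 = - 0.03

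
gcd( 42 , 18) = 6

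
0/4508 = 0  =  0.00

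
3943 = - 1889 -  - 5832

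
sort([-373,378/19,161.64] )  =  [ - 373, 378/19,161.64] 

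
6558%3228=102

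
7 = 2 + 5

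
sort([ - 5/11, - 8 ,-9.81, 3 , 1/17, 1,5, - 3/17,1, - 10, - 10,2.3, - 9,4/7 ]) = [-10 , - 10, - 9.81,  -  9, - 8 , - 5/11, - 3/17, 1/17, 4/7,  1, 1,  2.3,  3 , 5] 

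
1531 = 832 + 699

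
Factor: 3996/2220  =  9/5= 3^2*5^( - 1)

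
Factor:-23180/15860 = - 13^( - 1)*19^1= -  19/13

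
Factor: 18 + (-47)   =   - 29 = - 29^1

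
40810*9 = 367290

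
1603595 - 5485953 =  - 3882358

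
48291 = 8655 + 39636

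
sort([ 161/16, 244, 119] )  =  [ 161/16,119,244]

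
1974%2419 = 1974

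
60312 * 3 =180936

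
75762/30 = 2525 + 2/5 = 2525.40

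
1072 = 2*536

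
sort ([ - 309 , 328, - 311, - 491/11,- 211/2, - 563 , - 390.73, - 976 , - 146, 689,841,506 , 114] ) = [ - 976 ,-563, - 390.73, - 311, - 309,-146,-211/2,  -  491/11,  114,328,  506, 689 , 841]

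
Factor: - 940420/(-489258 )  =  470210/244629 = 2^1 * 3^( - 2)*5^1 *7^( -1)* 11^(-1)* 13^1  *353^ (  -  1)  *3617^1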